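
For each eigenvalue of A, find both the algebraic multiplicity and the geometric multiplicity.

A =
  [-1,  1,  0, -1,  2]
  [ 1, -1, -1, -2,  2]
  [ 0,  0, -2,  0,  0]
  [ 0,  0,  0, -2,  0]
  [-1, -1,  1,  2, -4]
λ = -2: alg = 5, geom = 3

Step 1 — factor the characteristic polynomial to read off the algebraic multiplicities:
  χ_A(x) = (x + 2)^5

Step 2 — compute geometric multiplicities via the rank-nullity identity g(λ) = n − rank(A − λI):
  rank(A − (-2)·I) = 2, so dim ker(A − (-2)·I) = n − 2 = 3

Summary:
  λ = -2: algebraic multiplicity = 5, geometric multiplicity = 3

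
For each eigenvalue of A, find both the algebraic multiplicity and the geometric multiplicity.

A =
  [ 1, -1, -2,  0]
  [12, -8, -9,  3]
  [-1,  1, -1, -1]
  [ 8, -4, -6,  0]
λ = -2: alg = 4, geom = 2

Step 1 — factor the characteristic polynomial to read off the algebraic multiplicities:
  χ_A(x) = (x + 2)^4

Step 2 — compute geometric multiplicities via the rank-nullity identity g(λ) = n − rank(A − λI):
  rank(A − (-2)·I) = 2, so dim ker(A − (-2)·I) = n − 2 = 2

Summary:
  λ = -2: algebraic multiplicity = 4, geometric multiplicity = 2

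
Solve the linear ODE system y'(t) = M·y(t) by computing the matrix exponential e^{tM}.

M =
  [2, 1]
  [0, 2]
e^{tM} =
  [exp(2*t), t*exp(2*t)]
  [0, exp(2*t)]

Strategy: write M = P · J · P⁻¹ where J is a Jordan canonical form, so e^{tM} = P · e^{tJ} · P⁻¹, and e^{tJ} can be computed block-by-block.

M has Jordan form
J =
  [2, 1]
  [0, 2]
(up to reordering of blocks).

Per-block formulas:
  For a 2×2 Jordan block J_2(2): exp(t · J_2(2)) = e^(2t)·(I + t·N), where N is the 2×2 nilpotent shift.

After assembling e^{tJ} and conjugating by P, we get:

e^{tM} =
  [exp(2*t), t*exp(2*t)]
  [0, exp(2*t)]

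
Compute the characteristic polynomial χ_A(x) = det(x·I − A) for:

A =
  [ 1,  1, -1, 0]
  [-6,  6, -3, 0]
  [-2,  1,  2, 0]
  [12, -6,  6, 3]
x^4 - 12*x^3 + 54*x^2 - 108*x + 81

Expanding det(x·I − A) (e.g. by cofactor expansion or by noting that A is similar to its Jordan form J, which has the same characteristic polynomial as A) gives
  χ_A(x) = x^4 - 12*x^3 + 54*x^2 - 108*x + 81
which factors as (x - 3)^4. The eigenvalues (with algebraic multiplicities) are λ = 3 with multiplicity 4.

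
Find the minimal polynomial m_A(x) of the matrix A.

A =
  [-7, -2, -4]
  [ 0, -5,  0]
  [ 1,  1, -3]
x^2 + 10*x + 25

The characteristic polynomial is χ_A(x) = (x + 5)^3, so the eigenvalues are known. The minimal polynomial is
  m_A(x) = Π_λ (x − λ)^{k_λ}
where k_λ is the size of the *largest* Jordan block for λ (equivalently, the smallest k with (A − λI)^k v = 0 for every generalised eigenvector v of λ).

  λ = -5: largest Jordan block has size 2, contributing (x + 5)^2

So m_A(x) = (x + 5)^2 = x^2 + 10*x + 25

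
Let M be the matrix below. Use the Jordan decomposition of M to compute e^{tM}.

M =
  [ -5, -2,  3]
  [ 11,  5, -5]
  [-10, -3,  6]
e^{tM} =
  [-3*t^2*exp(2*t)/2 - 7*t*exp(2*t) + exp(2*t), -t^2*exp(2*t)/2 - 2*t*exp(2*t), t^2*exp(2*t)/2 + 3*t*exp(2*t)]
  [3*t^2*exp(2*t) + 11*t*exp(2*t), t^2*exp(2*t) + 3*t*exp(2*t) + exp(2*t), -t^2*exp(2*t) - 5*t*exp(2*t)]
  [-3*t^2*exp(2*t)/2 - 10*t*exp(2*t), -t^2*exp(2*t)/2 - 3*t*exp(2*t), t^2*exp(2*t)/2 + 4*t*exp(2*t) + exp(2*t)]

Strategy: write M = P · J · P⁻¹ where J is a Jordan canonical form, so e^{tM} = P · e^{tJ} · P⁻¹, and e^{tJ} can be computed block-by-block.

M has Jordan form
J =
  [2, 1, 0]
  [0, 2, 1]
  [0, 0, 2]
(up to reordering of blocks).

Per-block formulas:
  For a 3×3 Jordan block J_3(2): exp(t · J_3(2)) = e^(2t)·(I + t·N + (t^2/2)·N^2), where N is the 3×3 nilpotent shift.

After assembling e^{tJ} and conjugating by P, we get:

e^{tM} =
  [-3*t^2*exp(2*t)/2 - 7*t*exp(2*t) + exp(2*t), -t^2*exp(2*t)/2 - 2*t*exp(2*t), t^2*exp(2*t)/2 + 3*t*exp(2*t)]
  [3*t^2*exp(2*t) + 11*t*exp(2*t), t^2*exp(2*t) + 3*t*exp(2*t) + exp(2*t), -t^2*exp(2*t) - 5*t*exp(2*t)]
  [-3*t^2*exp(2*t)/2 - 10*t*exp(2*t), -t^2*exp(2*t)/2 - 3*t*exp(2*t), t^2*exp(2*t)/2 + 4*t*exp(2*t) + exp(2*t)]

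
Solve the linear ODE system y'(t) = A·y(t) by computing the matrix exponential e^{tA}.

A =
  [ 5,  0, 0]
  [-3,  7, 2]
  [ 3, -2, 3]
e^{tA} =
  [exp(5*t), 0, 0]
  [-3*t*exp(5*t), 2*t*exp(5*t) + exp(5*t), 2*t*exp(5*t)]
  [3*t*exp(5*t), -2*t*exp(5*t), -2*t*exp(5*t) + exp(5*t)]

Strategy: write A = P · J · P⁻¹ where J is a Jordan canonical form, so e^{tA} = P · e^{tJ} · P⁻¹, and e^{tJ} can be computed block-by-block.

A has Jordan form
J =
  [5, 1, 0]
  [0, 5, 0]
  [0, 0, 5]
(up to reordering of blocks).

Per-block formulas:
  For a 2×2 Jordan block J_2(5): exp(t · J_2(5)) = e^(5t)·(I + t·N), where N is the 2×2 nilpotent shift.
  For a 1×1 block at λ = 5: exp(t · [5]) = [e^(5t)].

After assembling e^{tJ} and conjugating by P, we get:

e^{tA} =
  [exp(5*t), 0, 0]
  [-3*t*exp(5*t), 2*t*exp(5*t) + exp(5*t), 2*t*exp(5*t)]
  [3*t*exp(5*t), -2*t*exp(5*t), -2*t*exp(5*t) + exp(5*t)]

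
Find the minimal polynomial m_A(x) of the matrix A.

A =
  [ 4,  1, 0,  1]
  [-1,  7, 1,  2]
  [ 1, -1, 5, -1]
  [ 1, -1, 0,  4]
x^3 - 15*x^2 + 75*x - 125

The characteristic polynomial is χ_A(x) = (x - 5)^4, so the eigenvalues are known. The minimal polynomial is
  m_A(x) = Π_λ (x − λ)^{k_λ}
where k_λ is the size of the *largest* Jordan block for λ (equivalently, the smallest k with (A − λI)^k v = 0 for every generalised eigenvector v of λ).

  λ = 5: largest Jordan block has size 3, contributing (x − 5)^3

So m_A(x) = (x - 5)^3 = x^3 - 15*x^2 + 75*x - 125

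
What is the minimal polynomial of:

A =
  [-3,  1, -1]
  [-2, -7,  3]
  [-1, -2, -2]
x^3 + 12*x^2 + 48*x + 64

The characteristic polynomial is χ_A(x) = (x + 4)^3, so the eigenvalues are known. The minimal polynomial is
  m_A(x) = Π_λ (x − λ)^{k_λ}
where k_λ is the size of the *largest* Jordan block for λ (equivalently, the smallest k with (A − λI)^k v = 0 for every generalised eigenvector v of λ).

  λ = -4: largest Jordan block has size 3, contributing (x + 4)^3

So m_A(x) = (x + 4)^3 = x^3 + 12*x^2 + 48*x + 64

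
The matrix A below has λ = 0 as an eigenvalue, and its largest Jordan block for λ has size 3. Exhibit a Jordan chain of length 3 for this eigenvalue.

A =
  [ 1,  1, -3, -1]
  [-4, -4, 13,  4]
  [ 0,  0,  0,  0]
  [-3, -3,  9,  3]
A Jordan chain for λ = 0 of length 3:
v_1 = (1, -4, 0, -3)ᵀ
v_2 = (-3, 13, 0, 9)ᵀ
v_3 = (0, 0, 1, 0)ᵀ

Let N = A − (0)·I. We want v_3 with N^3 v_3 = 0 but N^2 v_3 ≠ 0; then v_{j-1} := N · v_j for j = 3, …, 2.

Pick v_3 = (0, 0, 1, 0)ᵀ.
Then v_2 = N · v_3 = (-3, 13, 0, 9)ᵀ.
Then v_1 = N · v_2 = (1, -4, 0, -3)ᵀ.

Sanity check: (A − (0)·I) v_1 = (0, 0, 0, 0)ᵀ = 0. ✓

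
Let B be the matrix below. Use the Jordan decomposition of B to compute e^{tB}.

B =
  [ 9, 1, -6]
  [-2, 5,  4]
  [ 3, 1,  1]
e^{tB} =
  [-2*t^2*exp(5*t) + 4*t*exp(5*t) + exp(5*t), -t^2*exp(5*t) + t*exp(5*t), 2*t^2*exp(5*t) - 6*t*exp(5*t)]
  [2*t^2*exp(5*t) - 2*t*exp(5*t), t^2*exp(5*t) + exp(5*t), -2*t^2*exp(5*t) + 4*t*exp(5*t)]
  [-t^2*exp(5*t) + 3*t*exp(5*t), -t^2*exp(5*t)/2 + t*exp(5*t), t^2*exp(5*t) - 4*t*exp(5*t) + exp(5*t)]

Strategy: write B = P · J · P⁻¹ where J is a Jordan canonical form, so e^{tB} = P · e^{tJ} · P⁻¹, and e^{tJ} can be computed block-by-block.

B has Jordan form
J =
  [5, 1, 0]
  [0, 5, 1]
  [0, 0, 5]
(up to reordering of blocks).

Per-block formulas:
  For a 3×3 Jordan block J_3(5): exp(t · J_3(5)) = e^(5t)·(I + t·N + (t^2/2)·N^2), where N is the 3×3 nilpotent shift.

After assembling e^{tJ} and conjugating by P, we get:

e^{tB} =
  [-2*t^2*exp(5*t) + 4*t*exp(5*t) + exp(5*t), -t^2*exp(5*t) + t*exp(5*t), 2*t^2*exp(5*t) - 6*t*exp(5*t)]
  [2*t^2*exp(5*t) - 2*t*exp(5*t), t^2*exp(5*t) + exp(5*t), -2*t^2*exp(5*t) + 4*t*exp(5*t)]
  [-t^2*exp(5*t) + 3*t*exp(5*t), -t^2*exp(5*t)/2 + t*exp(5*t), t^2*exp(5*t) - 4*t*exp(5*t) + exp(5*t)]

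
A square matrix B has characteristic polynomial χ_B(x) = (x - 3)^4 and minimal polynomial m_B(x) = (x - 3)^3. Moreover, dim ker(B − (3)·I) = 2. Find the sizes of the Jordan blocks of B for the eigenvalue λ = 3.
Block sizes for λ = 3: [3, 1]

Step 1 — from the characteristic polynomial, algebraic multiplicity of λ = 3 is 4. From dim ker(B − (3)·I) = 2, there are exactly 2 Jordan blocks for λ = 3.
Step 2 — from the minimal polynomial, the factor (x − 3)^3 tells us the largest block for λ = 3 has size 3.
Step 3 — with total size 4, 2 blocks, and largest block 3, the block sizes (in nonincreasing order) are [3, 1].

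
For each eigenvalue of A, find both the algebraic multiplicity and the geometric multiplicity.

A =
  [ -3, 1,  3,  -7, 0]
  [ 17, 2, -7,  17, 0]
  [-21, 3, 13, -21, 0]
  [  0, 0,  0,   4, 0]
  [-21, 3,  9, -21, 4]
λ = 4: alg = 5, geom = 3

Step 1 — factor the characteristic polynomial to read off the algebraic multiplicities:
  χ_A(x) = (x - 4)^5

Step 2 — compute geometric multiplicities via the rank-nullity identity g(λ) = n − rank(A − λI):
  rank(A − (4)·I) = 2, so dim ker(A − (4)·I) = n − 2 = 3

Summary:
  λ = 4: algebraic multiplicity = 5, geometric multiplicity = 3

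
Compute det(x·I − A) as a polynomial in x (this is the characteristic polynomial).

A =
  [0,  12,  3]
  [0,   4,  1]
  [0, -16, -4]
x^3

Expanding det(x·I − A) (e.g. by cofactor expansion or by noting that A is similar to its Jordan form J, which has the same characteristic polynomial as A) gives
  χ_A(x) = x^3
which factors as x^3. The eigenvalues (with algebraic multiplicities) are λ = 0 with multiplicity 3.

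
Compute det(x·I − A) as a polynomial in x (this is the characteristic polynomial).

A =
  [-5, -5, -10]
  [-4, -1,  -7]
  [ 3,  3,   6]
x^3

Expanding det(x·I − A) (e.g. by cofactor expansion or by noting that A is similar to its Jordan form J, which has the same characteristic polynomial as A) gives
  χ_A(x) = x^3
which factors as x^3. The eigenvalues (with algebraic multiplicities) are λ = 0 with multiplicity 3.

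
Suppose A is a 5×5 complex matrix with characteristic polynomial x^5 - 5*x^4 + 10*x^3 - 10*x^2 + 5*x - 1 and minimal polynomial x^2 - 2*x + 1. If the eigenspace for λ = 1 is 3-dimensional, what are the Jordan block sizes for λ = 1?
Block sizes for λ = 1: [2, 2, 1]

Step 1 — from the characteristic polynomial, algebraic multiplicity of λ = 1 is 5. From dim ker(A − (1)·I) = 3, there are exactly 3 Jordan blocks for λ = 1.
Step 2 — from the minimal polynomial, the factor (x − 1)^2 tells us the largest block for λ = 1 has size 2.
Step 3 — with total size 5, 3 blocks, and largest block 2, the block sizes (in nonincreasing order) are [2, 2, 1].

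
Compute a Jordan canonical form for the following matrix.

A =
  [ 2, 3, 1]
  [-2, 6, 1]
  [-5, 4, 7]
J_3(5)

The characteristic polynomial is
  det(x·I − A) = x^3 - 15*x^2 + 75*x - 125 = (x - 5)^3

Eigenvalues and multiplicities (the geometric multiplicity of λ is n − rank(A − λI), which equals the number of Jordan blocks for λ):
  λ = 5: algebraic multiplicity = 3, geometric multiplicity = 1

Determining the block sizes for each eigenvalue:
  λ = 5: one block (gm = 1), so the single block has size am = 3 → block sizes [3]

Assembling the blocks gives a Jordan form
J =
  [5, 1, 0]
  [0, 5, 1]
  [0, 0, 5]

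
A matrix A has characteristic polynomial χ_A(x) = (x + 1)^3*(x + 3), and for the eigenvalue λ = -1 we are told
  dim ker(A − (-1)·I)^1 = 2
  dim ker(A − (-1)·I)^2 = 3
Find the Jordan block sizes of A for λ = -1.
Block sizes for λ = -1: [2, 1]

From the dimensions of kernels of powers, the number of Jordan blocks of size at least j is d_j − d_{j−1} where d_j = dim ker(N^j) (with d_0 = 0). Computing the differences gives [2, 1].
The number of blocks of size exactly k is (#blocks of size ≥ k) − (#blocks of size ≥ k + 1), so the partition is: 1 block(s) of size 1, 1 block(s) of size 2.
In nonincreasing order the block sizes are [2, 1].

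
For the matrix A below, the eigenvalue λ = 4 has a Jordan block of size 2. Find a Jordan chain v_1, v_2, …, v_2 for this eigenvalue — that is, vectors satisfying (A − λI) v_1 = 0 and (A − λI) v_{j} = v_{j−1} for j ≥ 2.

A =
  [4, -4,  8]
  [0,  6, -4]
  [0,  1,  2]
A Jordan chain for λ = 4 of length 2:
v_1 = (-4, 2, 1)ᵀ
v_2 = (0, 1, 0)ᵀ

Let N = A − (4)·I. We want v_2 with N^2 v_2 = 0 but N^1 v_2 ≠ 0; then v_{j-1} := N · v_j for j = 2, …, 2.

Pick v_2 = (0, 1, 0)ᵀ.
Then v_1 = N · v_2 = (-4, 2, 1)ᵀ.

Sanity check: (A − (4)·I) v_1 = (0, 0, 0)ᵀ = 0. ✓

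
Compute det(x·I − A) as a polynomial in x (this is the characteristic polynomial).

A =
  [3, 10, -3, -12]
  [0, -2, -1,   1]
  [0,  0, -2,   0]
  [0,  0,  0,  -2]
x^4 + 3*x^3 - 6*x^2 - 28*x - 24

Expanding det(x·I − A) (e.g. by cofactor expansion or by noting that A is similar to its Jordan form J, which has the same characteristic polynomial as A) gives
  χ_A(x) = x^4 + 3*x^3 - 6*x^2 - 28*x - 24
which factors as (x - 3)*(x + 2)^3. The eigenvalues (with algebraic multiplicities) are λ = -2 with multiplicity 3, λ = 3 with multiplicity 1.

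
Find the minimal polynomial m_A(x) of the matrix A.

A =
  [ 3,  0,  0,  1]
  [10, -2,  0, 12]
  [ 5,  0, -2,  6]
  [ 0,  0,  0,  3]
x^3 - 4*x^2 - 3*x + 18

The characteristic polynomial is χ_A(x) = (x - 3)^2*(x + 2)^2, so the eigenvalues are known. The minimal polynomial is
  m_A(x) = Π_λ (x − λ)^{k_λ}
where k_λ is the size of the *largest* Jordan block for λ (equivalently, the smallest k with (A − λI)^k v = 0 for every generalised eigenvector v of λ).

  λ = -2: largest Jordan block has size 1, contributing (x + 2)
  λ = 3: largest Jordan block has size 2, contributing (x − 3)^2

So m_A(x) = (x - 3)^2*(x + 2) = x^3 - 4*x^2 - 3*x + 18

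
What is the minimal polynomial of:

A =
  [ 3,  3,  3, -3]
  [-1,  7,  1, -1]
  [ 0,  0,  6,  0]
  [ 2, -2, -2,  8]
x^2 - 12*x + 36

The characteristic polynomial is χ_A(x) = (x - 6)^4, so the eigenvalues are known. The minimal polynomial is
  m_A(x) = Π_λ (x − λ)^{k_λ}
where k_λ is the size of the *largest* Jordan block for λ (equivalently, the smallest k with (A − λI)^k v = 0 for every generalised eigenvector v of λ).

  λ = 6: largest Jordan block has size 2, contributing (x − 6)^2

So m_A(x) = (x - 6)^2 = x^2 - 12*x + 36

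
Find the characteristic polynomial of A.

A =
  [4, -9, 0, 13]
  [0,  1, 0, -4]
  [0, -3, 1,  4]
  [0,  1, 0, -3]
x^4 - 3*x^3 - 5*x^2 + 3*x + 4

Expanding det(x·I − A) (e.g. by cofactor expansion or by noting that A is similar to its Jordan form J, which has the same characteristic polynomial as A) gives
  χ_A(x) = x^4 - 3*x^3 - 5*x^2 + 3*x + 4
which factors as (x - 4)*(x - 1)*(x + 1)^2. The eigenvalues (with algebraic multiplicities) are λ = -1 with multiplicity 2, λ = 1 with multiplicity 1, λ = 4 with multiplicity 1.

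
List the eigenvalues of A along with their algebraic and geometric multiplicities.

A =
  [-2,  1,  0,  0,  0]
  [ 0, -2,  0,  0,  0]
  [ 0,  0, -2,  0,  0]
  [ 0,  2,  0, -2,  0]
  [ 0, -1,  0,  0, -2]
λ = -2: alg = 5, geom = 4

Step 1 — factor the characteristic polynomial to read off the algebraic multiplicities:
  χ_A(x) = (x + 2)^5

Step 2 — compute geometric multiplicities via the rank-nullity identity g(λ) = n − rank(A − λI):
  rank(A − (-2)·I) = 1, so dim ker(A − (-2)·I) = n − 1 = 4

Summary:
  λ = -2: algebraic multiplicity = 5, geometric multiplicity = 4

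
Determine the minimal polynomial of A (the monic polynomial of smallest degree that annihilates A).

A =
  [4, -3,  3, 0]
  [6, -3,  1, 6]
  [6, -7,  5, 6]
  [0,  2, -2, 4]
x^3 - 6*x^2 + 32

The characteristic polynomial is χ_A(x) = (x - 4)^3*(x + 2), so the eigenvalues are known. The minimal polynomial is
  m_A(x) = Π_λ (x − λ)^{k_λ}
where k_λ is the size of the *largest* Jordan block for λ (equivalently, the smallest k with (A − λI)^k v = 0 for every generalised eigenvector v of λ).

  λ = -2: largest Jordan block has size 1, contributing (x + 2)
  λ = 4: largest Jordan block has size 2, contributing (x − 4)^2

So m_A(x) = (x - 4)^2*(x + 2) = x^3 - 6*x^2 + 32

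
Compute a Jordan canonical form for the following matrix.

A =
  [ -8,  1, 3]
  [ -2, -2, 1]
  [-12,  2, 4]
J_3(-2)

The characteristic polynomial is
  det(x·I − A) = x^3 + 6*x^2 + 12*x + 8 = (x + 2)^3

Eigenvalues and multiplicities (the geometric multiplicity of λ is n − rank(A − λI), which equals the number of Jordan blocks for λ):
  λ = -2: algebraic multiplicity = 3, geometric multiplicity = 1

Determining the block sizes for each eigenvalue:
  λ = -2: one block (gm = 1), so the single block has size am = 3 → block sizes [3]

Assembling the blocks gives a Jordan form
J =
  [-2,  1,  0]
  [ 0, -2,  1]
  [ 0,  0, -2]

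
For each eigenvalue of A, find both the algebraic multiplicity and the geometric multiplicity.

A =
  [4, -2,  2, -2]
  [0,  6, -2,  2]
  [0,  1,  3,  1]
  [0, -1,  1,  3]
λ = 4: alg = 4, geom = 3

Step 1 — factor the characteristic polynomial to read off the algebraic multiplicities:
  χ_A(x) = (x - 4)^4

Step 2 — compute geometric multiplicities via the rank-nullity identity g(λ) = n − rank(A − λI):
  rank(A − (4)·I) = 1, so dim ker(A − (4)·I) = n − 1 = 3

Summary:
  λ = 4: algebraic multiplicity = 4, geometric multiplicity = 3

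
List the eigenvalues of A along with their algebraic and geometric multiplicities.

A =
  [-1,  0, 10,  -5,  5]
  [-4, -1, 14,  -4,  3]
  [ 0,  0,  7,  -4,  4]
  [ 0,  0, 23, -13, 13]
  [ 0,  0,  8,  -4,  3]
λ = -1: alg = 5, geom = 2

Step 1 — factor the characteristic polynomial to read off the algebraic multiplicities:
  χ_A(x) = (x + 1)^5

Step 2 — compute geometric multiplicities via the rank-nullity identity g(λ) = n − rank(A − λI):
  rank(A − (-1)·I) = 3, so dim ker(A − (-1)·I) = n − 3 = 2

Summary:
  λ = -1: algebraic multiplicity = 5, geometric multiplicity = 2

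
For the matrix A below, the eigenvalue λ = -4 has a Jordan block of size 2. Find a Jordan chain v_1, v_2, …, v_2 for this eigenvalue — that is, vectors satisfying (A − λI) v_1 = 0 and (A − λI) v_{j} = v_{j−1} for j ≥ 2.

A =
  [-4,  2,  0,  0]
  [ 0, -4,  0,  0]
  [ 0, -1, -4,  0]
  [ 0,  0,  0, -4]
A Jordan chain for λ = -4 of length 2:
v_1 = (2, 0, -1, 0)ᵀ
v_2 = (0, 1, 0, 0)ᵀ

Let N = A − (-4)·I. We want v_2 with N^2 v_2 = 0 but N^1 v_2 ≠ 0; then v_{j-1} := N · v_j for j = 2, …, 2.

Pick v_2 = (0, 1, 0, 0)ᵀ.
Then v_1 = N · v_2 = (2, 0, -1, 0)ᵀ.

Sanity check: (A − (-4)·I) v_1 = (0, 0, 0, 0)ᵀ = 0. ✓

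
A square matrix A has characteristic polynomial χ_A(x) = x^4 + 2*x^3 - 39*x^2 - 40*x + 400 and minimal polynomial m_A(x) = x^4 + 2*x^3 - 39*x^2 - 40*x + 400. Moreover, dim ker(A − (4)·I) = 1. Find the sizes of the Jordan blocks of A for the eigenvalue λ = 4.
Block sizes for λ = 4: [2]

Step 1 — from the characteristic polynomial, algebraic multiplicity of λ = 4 is 2. From dim ker(A − (4)·I) = 1, there are exactly 1 Jordan blocks for λ = 4.
Step 2 — from the minimal polynomial, the factor (x − 4)^2 tells us the largest block for λ = 4 has size 2.
Step 3 — with total size 2, 1 blocks, and largest block 2, the block sizes (in nonincreasing order) are [2].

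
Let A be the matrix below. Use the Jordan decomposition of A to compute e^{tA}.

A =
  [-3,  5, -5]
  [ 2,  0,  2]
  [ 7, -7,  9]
e^{tA} =
  [-5*t*exp(2*t) + exp(2*t), 5*t*exp(2*t), -5*t*exp(2*t)]
  [2*t*exp(2*t), -2*t*exp(2*t) + exp(2*t), 2*t*exp(2*t)]
  [7*t*exp(2*t), -7*t*exp(2*t), 7*t*exp(2*t) + exp(2*t)]

Strategy: write A = P · J · P⁻¹ where J is a Jordan canonical form, so e^{tA} = P · e^{tJ} · P⁻¹, and e^{tJ} can be computed block-by-block.

A has Jordan form
J =
  [2, 1, 0]
  [0, 2, 0]
  [0, 0, 2]
(up to reordering of blocks).

Per-block formulas:
  For a 1×1 block at λ = 2: exp(t · [2]) = [e^(2t)].
  For a 2×2 Jordan block J_2(2): exp(t · J_2(2)) = e^(2t)·(I + t·N), where N is the 2×2 nilpotent shift.

After assembling e^{tJ} and conjugating by P, we get:

e^{tA} =
  [-5*t*exp(2*t) + exp(2*t), 5*t*exp(2*t), -5*t*exp(2*t)]
  [2*t*exp(2*t), -2*t*exp(2*t) + exp(2*t), 2*t*exp(2*t)]
  [7*t*exp(2*t), -7*t*exp(2*t), 7*t*exp(2*t) + exp(2*t)]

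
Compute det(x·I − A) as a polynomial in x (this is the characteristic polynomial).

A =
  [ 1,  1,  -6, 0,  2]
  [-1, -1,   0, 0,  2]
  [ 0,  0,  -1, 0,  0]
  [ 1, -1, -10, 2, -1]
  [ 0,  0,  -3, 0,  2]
x^5 - 3*x^4 + 4*x^2

Expanding det(x·I − A) (e.g. by cofactor expansion or by noting that A is similar to its Jordan form J, which has the same characteristic polynomial as A) gives
  χ_A(x) = x^5 - 3*x^4 + 4*x^2
which factors as x^2*(x - 2)^2*(x + 1). The eigenvalues (with algebraic multiplicities) are λ = -1 with multiplicity 1, λ = 0 with multiplicity 2, λ = 2 with multiplicity 2.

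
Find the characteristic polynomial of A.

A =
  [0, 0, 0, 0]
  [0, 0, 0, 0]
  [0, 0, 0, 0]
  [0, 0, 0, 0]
x^4

Expanding det(x·I − A) (e.g. by cofactor expansion or by noting that A is similar to its Jordan form J, which has the same characteristic polynomial as A) gives
  χ_A(x) = x^4
which factors as x^4. The eigenvalues (with algebraic multiplicities) are λ = 0 with multiplicity 4.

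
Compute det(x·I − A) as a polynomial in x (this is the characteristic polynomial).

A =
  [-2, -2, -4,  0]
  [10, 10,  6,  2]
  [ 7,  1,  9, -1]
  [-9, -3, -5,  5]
x^4 - 22*x^3 + 180*x^2 - 648*x + 864

Expanding det(x·I − A) (e.g. by cofactor expansion or by noting that A is similar to its Jordan form J, which has the same characteristic polynomial as A) gives
  χ_A(x) = x^4 - 22*x^3 + 180*x^2 - 648*x + 864
which factors as (x - 6)^3*(x - 4). The eigenvalues (with algebraic multiplicities) are λ = 4 with multiplicity 1, λ = 6 with multiplicity 3.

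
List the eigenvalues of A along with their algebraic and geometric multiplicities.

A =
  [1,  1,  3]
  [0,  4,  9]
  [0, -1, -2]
λ = 1: alg = 3, geom = 2

Step 1 — factor the characteristic polynomial to read off the algebraic multiplicities:
  χ_A(x) = (x - 1)^3

Step 2 — compute geometric multiplicities via the rank-nullity identity g(λ) = n − rank(A − λI):
  rank(A − (1)·I) = 1, so dim ker(A − (1)·I) = n − 1 = 2

Summary:
  λ = 1: algebraic multiplicity = 3, geometric multiplicity = 2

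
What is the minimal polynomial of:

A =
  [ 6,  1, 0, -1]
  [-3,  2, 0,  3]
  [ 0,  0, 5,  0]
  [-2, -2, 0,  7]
x^2 - 10*x + 25

The characteristic polynomial is χ_A(x) = (x - 5)^4, so the eigenvalues are known. The minimal polynomial is
  m_A(x) = Π_λ (x − λ)^{k_λ}
where k_λ is the size of the *largest* Jordan block for λ (equivalently, the smallest k with (A − λI)^k v = 0 for every generalised eigenvector v of λ).

  λ = 5: largest Jordan block has size 2, contributing (x − 5)^2

So m_A(x) = (x - 5)^2 = x^2 - 10*x + 25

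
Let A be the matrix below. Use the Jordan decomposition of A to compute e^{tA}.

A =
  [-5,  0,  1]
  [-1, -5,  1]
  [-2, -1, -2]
e^{tA} =
  [-t^2*exp(-4*t)/2 - t*exp(-4*t) + exp(-4*t), -t^2*exp(-4*t)/2, t^2*exp(-4*t)/2 + t*exp(-4*t)]
  [-t*exp(-4*t), -t*exp(-4*t) + exp(-4*t), t*exp(-4*t)]
  [-t^2*exp(-4*t)/2 - 2*t*exp(-4*t), -t^2*exp(-4*t)/2 - t*exp(-4*t), t^2*exp(-4*t)/2 + 2*t*exp(-4*t) + exp(-4*t)]

Strategy: write A = P · J · P⁻¹ where J is a Jordan canonical form, so e^{tA} = P · e^{tJ} · P⁻¹, and e^{tJ} can be computed block-by-block.

A has Jordan form
J =
  [-4,  1,  0]
  [ 0, -4,  1]
  [ 0,  0, -4]
(up to reordering of blocks).

Per-block formulas:
  For a 3×3 Jordan block J_3(-4): exp(t · J_3(-4)) = e^(-4t)·(I + t·N + (t^2/2)·N^2), where N is the 3×3 nilpotent shift.

After assembling e^{tJ} and conjugating by P, we get:

e^{tA} =
  [-t^2*exp(-4*t)/2 - t*exp(-4*t) + exp(-4*t), -t^2*exp(-4*t)/2, t^2*exp(-4*t)/2 + t*exp(-4*t)]
  [-t*exp(-4*t), -t*exp(-4*t) + exp(-4*t), t*exp(-4*t)]
  [-t^2*exp(-4*t)/2 - 2*t*exp(-4*t), -t^2*exp(-4*t)/2 - t*exp(-4*t), t^2*exp(-4*t)/2 + 2*t*exp(-4*t) + exp(-4*t)]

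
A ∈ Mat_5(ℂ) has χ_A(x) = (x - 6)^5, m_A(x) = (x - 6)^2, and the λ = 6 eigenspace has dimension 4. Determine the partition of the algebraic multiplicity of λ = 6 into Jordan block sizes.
Block sizes for λ = 6: [2, 1, 1, 1]

Step 1 — from the characteristic polynomial, algebraic multiplicity of λ = 6 is 5. From dim ker(A − (6)·I) = 4, there are exactly 4 Jordan blocks for λ = 6.
Step 2 — from the minimal polynomial, the factor (x − 6)^2 tells us the largest block for λ = 6 has size 2.
Step 3 — with total size 5, 4 blocks, and largest block 2, the block sizes (in nonincreasing order) are [2, 1, 1, 1].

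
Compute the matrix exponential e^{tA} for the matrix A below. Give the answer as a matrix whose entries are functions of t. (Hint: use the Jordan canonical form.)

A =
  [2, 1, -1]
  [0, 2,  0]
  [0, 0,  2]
e^{tA} =
  [exp(2*t), t*exp(2*t), -t*exp(2*t)]
  [0, exp(2*t), 0]
  [0, 0, exp(2*t)]

Strategy: write A = P · J · P⁻¹ where J is a Jordan canonical form, so e^{tA} = P · e^{tJ} · P⁻¹, and e^{tJ} can be computed block-by-block.

A has Jordan form
J =
  [2, 1, 0]
  [0, 2, 0]
  [0, 0, 2]
(up to reordering of blocks).

Per-block formulas:
  For a 1×1 block at λ = 2: exp(t · [2]) = [e^(2t)].
  For a 2×2 Jordan block J_2(2): exp(t · J_2(2)) = e^(2t)·(I + t·N), where N is the 2×2 nilpotent shift.

After assembling e^{tJ} and conjugating by P, we get:

e^{tA} =
  [exp(2*t), t*exp(2*t), -t*exp(2*t)]
  [0, exp(2*t), 0]
  [0, 0, exp(2*t)]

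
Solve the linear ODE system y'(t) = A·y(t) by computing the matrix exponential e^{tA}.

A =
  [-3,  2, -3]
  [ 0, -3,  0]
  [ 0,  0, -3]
e^{tA} =
  [exp(-3*t), 2*t*exp(-3*t), -3*t*exp(-3*t)]
  [0, exp(-3*t), 0]
  [0, 0, exp(-3*t)]

Strategy: write A = P · J · P⁻¹ where J is a Jordan canonical form, so e^{tA} = P · e^{tJ} · P⁻¹, and e^{tJ} can be computed block-by-block.

A has Jordan form
J =
  [-3,  1,  0]
  [ 0, -3,  0]
  [ 0,  0, -3]
(up to reordering of blocks).

Per-block formulas:
  For a 1×1 block at λ = -3: exp(t · [-3]) = [e^(-3t)].
  For a 2×2 Jordan block J_2(-3): exp(t · J_2(-3)) = e^(-3t)·(I + t·N), where N is the 2×2 nilpotent shift.

After assembling e^{tJ} and conjugating by P, we get:

e^{tA} =
  [exp(-3*t), 2*t*exp(-3*t), -3*t*exp(-3*t)]
  [0, exp(-3*t), 0]
  [0, 0, exp(-3*t)]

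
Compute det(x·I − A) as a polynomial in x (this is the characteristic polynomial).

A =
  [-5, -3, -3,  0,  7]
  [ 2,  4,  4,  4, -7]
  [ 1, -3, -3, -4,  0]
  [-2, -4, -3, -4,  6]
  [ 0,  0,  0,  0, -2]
x^5 + 10*x^4 + 40*x^3 + 80*x^2 + 80*x + 32

Expanding det(x·I − A) (e.g. by cofactor expansion or by noting that A is similar to its Jordan form J, which has the same characteristic polynomial as A) gives
  χ_A(x) = x^5 + 10*x^4 + 40*x^3 + 80*x^2 + 80*x + 32
which factors as (x + 2)^5. The eigenvalues (with algebraic multiplicities) are λ = -2 with multiplicity 5.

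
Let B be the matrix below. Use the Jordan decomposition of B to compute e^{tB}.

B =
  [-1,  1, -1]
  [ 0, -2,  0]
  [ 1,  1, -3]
e^{tB} =
  [t*exp(-2*t) + exp(-2*t), t*exp(-2*t), -t*exp(-2*t)]
  [0, exp(-2*t), 0]
  [t*exp(-2*t), t*exp(-2*t), -t*exp(-2*t) + exp(-2*t)]

Strategy: write B = P · J · P⁻¹ where J is a Jordan canonical form, so e^{tB} = P · e^{tJ} · P⁻¹, and e^{tJ} can be computed block-by-block.

B has Jordan form
J =
  [-2,  1,  0]
  [ 0, -2,  0]
  [ 0,  0, -2]
(up to reordering of blocks).

Per-block formulas:
  For a 2×2 Jordan block J_2(-2): exp(t · J_2(-2)) = e^(-2t)·(I + t·N), where N is the 2×2 nilpotent shift.
  For a 1×1 block at λ = -2: exp(t · [-2]) = [e^(-2t)].

After assembling e^{tJ} and conjugating by P, we get:

e^{tB} =
  [t*exp(-2*t) + exp(-2*t), t*exp(-2*t), -t*exp(-2*t)]
  [0, exp(-2*t), 0]
  [t*exp(-2*t), t*exp(-2*t), -t*exp(-2*t) + exp(-2*t)]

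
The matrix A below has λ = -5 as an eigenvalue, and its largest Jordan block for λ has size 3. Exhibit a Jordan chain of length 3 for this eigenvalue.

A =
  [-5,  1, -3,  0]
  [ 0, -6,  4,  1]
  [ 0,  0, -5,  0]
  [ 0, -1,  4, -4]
A Jordan chain for λ = -5 of length 3:
v_1 = (-1, 0, 0, 0)ᵀ
v_2 = (1, -1, 0, -1)ᵀ
v_3 = (0, 1, 0, 0)ᵀ

Let N = A − (-5)·I. We want v_3 with N^3 v_3 = 0 but N^2 v_3 ≠ 0; then v_{j-1} := N · v_j for j = 3, …, 2.

Pick v_3 = (0, 1, 0, 0)ᵀ.
Then v_2 = N · v_3 = (1, -1, 0, -1)ᵀ.
Then v_1 = N · v_2 = (-1, 0, 0, 0)ᵀ.

Sanity check: (A − (-5)·I) v_1 = (0, 0, 0, 0)ᵀ = 0. ✓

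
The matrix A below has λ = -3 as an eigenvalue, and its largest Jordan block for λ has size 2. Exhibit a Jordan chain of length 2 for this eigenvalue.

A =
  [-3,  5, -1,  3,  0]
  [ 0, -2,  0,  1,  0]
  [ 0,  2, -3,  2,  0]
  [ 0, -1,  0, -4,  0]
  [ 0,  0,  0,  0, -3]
A Jordan chain for λ = -3 of length 2:
v_1 = (5, 1, 2, -1, 0)ᵀ
v_2 = (0, 1, 0, 0, 0)ᵀ

Let N = A − (-3)·I. We want v_2 with N^2 v_2 = 0 but N^1 v_2 ≠ 0; then v_{j-1} := N · v_j for j = 2, …, 2.

Pick v_2 = (0, 1, 0, 0, 0)ᵀ.
Then v_1 = N · v_2 = (5, 1, 2, -1, 0)ᵀ.

Sanity check: (A − (-3)·I) v_1 = (0, 0, 0, 0, 0)ᵀ = 0. ✓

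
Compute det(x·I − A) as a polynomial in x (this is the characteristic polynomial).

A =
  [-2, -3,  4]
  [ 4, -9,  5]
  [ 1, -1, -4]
x^3 + 15*x^2 + 75*x + 125

Expanding det(x·I − A) (e.g. by cofactor expansion or by noting that A is similar to its Jordan form J, which has the same characteristic polynomial as A) gives
  χ_A(x) = x^3 + 15*x^2 + 75*x + 125
which factors as (x + 5)^3. The eigenvalues (with algebraic multiplicities) are λ = -5 with multiplicity 3.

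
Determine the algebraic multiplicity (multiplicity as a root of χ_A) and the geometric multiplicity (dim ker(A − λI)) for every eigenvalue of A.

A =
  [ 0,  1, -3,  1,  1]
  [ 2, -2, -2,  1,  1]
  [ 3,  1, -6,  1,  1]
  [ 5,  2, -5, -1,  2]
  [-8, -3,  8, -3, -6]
λ = -3: alg = 5, geom = 3

Step 1 — factor the characteristic polynomial to read off the algebraic multiplicities:
  χ_A(x) = (x + 3)^5

Step 2 — compute geometric multiplicities via the rank-nullity identity g(λ) = n − rank(A − λI):
  rank(A − (-3)·I) = 2, so dim ker(A − (-3)·I) = n − 2 = 3

Summary:
  λ = -3: algebraic multiplicity = 5, geometric multiplicity = 3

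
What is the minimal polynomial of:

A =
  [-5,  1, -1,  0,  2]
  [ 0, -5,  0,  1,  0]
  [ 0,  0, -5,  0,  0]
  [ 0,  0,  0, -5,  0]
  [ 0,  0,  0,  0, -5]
x^3 + 15*x^2 + 75*x + 125

The characteristic polynomial is χ_A(x) = (x + 5)^5, so the eigenvalues are known. The minimal polynomial is
  m_A(x) = Π_λ (x − λ)^{k_λ}
where k_λ is the size of the *largest* Jordan block for λ (equivalently, the smallest k with (A − λI)^k v = 0 for every generalised eigenvector v of λ).

  λ = -5: largest Jordan block has size 3, contributing (x + 5)^3

So m_A(x) = (x + 5)^3 = x^3 + 15*x^2 + 75*x + 125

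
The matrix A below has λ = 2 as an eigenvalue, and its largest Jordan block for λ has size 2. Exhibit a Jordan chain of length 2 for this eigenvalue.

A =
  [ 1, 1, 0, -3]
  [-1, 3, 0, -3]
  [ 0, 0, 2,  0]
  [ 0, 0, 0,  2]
A Jordan chain for λ = 2 of length 2:
v_1 = (-1, -1, 0, 0)ᵀ
v_2 = (1, 0, 0, 0)ᵀ

Let N = A − (2)·I. We want v_2 with N^2 v_2 = 0 but N^1 v_2 ≠ 0; then v_{j-1} := N · v_j for j = 2, …, 2.

Pick v_2 = (1, 0, 0, 0)ᵀ.
Then v_1 = N · v_2 = (-1, -1, 0, 0)ᵀ.

Sanity check: (A − (2)·I) v_1 = (0, 0, 0, 0)ᵀ = 0. ✓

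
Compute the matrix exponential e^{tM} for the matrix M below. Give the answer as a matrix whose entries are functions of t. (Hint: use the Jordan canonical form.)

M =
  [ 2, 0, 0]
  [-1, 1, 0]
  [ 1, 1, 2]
e^{tM} =
  [exp(2*t), 0, 0]
  [-exp(2*t) + exp(t), exp(t), 0]
  [exp(2*t) - exp(t), exp(2*t) - exp(t), exp(2*t)]

Strategy: write M = P · J · P⁻¹ where J is a Jordan canonical form, so e^{tM} = P · e^{tJ} · P⁻¹, and e^{tJ} can be computed block-by-block.

M has Jordan form
J =
  [1, 0, 0]
  [0, 2, 0]
  [0, 0, 2]
(up to reordering of blocks).

Per-block formulas:
  For a 1×1 block at λ = 1: exp(t · [1]) = [e^(1t)].
  For a 1×1 block at λ = 2: exp(t · [2]) = [e^(2t)].

After assembling e^{tJ} and conjugating by P, we get:

e^{tM} =
  [exp(2*t), 0, 0]
  [-exp(2*t) + exp(t), exp(t), 0]
  [exp(2*t) - exp(t), exp(2*t) - exp(t), exp(2*t)]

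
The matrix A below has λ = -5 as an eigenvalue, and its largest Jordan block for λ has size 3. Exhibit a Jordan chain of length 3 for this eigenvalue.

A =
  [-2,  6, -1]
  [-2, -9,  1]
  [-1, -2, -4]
A Jordan chain for λ = -5 of length 3:
v_1 = (-2, 1, 0)ᵀ
v_2 = (3, -2, -1)ᵀ
v_3 = (1, 0, 0)ᵀ

Let N = A − (-5)·I. We want v_3 with N^3 v_3 = 0 but N^2 v_3 ≠ 0; then v_{j-1} := N · v_j for j = 3, …, 2.

Pick v_3 = (1, 0, 0)ᵀ.
Then v_2 = N · v_3 = (3, -2, -1)ᵀ.
Then v_1 = N · v_2 = (-2, 1, 0)ᵀ.

Sanity check: (A − (-5)·I) v_1 = (0, 0, 0)ᵀ = 0. ✓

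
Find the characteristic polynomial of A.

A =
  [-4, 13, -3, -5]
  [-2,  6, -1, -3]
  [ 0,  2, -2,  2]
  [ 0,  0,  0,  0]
x^4

Expanding det(x·I − A) (e.g. by cofactor expansion or by noting that A is similar to its Jordan form J, which has the same characteristic polynomial as A) gives
  χ_A(x) = x^4
which factors as x^4. The eigenvalues (with algebraic multiplicities) are λ = 0 with multiplicity 4.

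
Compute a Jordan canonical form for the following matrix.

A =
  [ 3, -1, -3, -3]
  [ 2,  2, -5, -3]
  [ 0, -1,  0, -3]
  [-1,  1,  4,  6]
J_1(2) ⊕ J_2(3) ⊕ J_1(3)

The characteristic polynomial is
  det(x·I − A) = x^4 - 11*x^3 + 45*x^2 - 81*x + 54 = (x - 3)^3*(x - 2)

Eigenvalues and multiplicities (the geometric multiplicity of λ is n − rank(A − λI), which equals the number of Jordan blocks for λ):
  λ = 2: algebraic multiplicity = 1, geometric multiplicity = 1
  λ = 3: algebraic multiplicity = 3, geometric multiplicity = 2

Determining the block sizes for each eigenvalue:
  λ = 2: one block (gm = 1), so the single block has size am = 1 → block sizes [1]
  λ = 3: 2 blocks summing to 3 forces exactly one block of size 2 and the rest size 1 → block sizes [2, 1]

Assembling the blocks gives a Jordan form
J =
  [2, 0, 0, 0]
  [0, 3, 1, 0]
  [0, 0, 3, 0]
  [0, 0, 0, 3]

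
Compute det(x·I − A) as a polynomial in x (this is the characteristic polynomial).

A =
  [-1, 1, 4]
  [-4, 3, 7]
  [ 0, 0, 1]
x^3 - 3*x^2 + 3*x - 1

Expanding det(x·I − A) (e.g. by cofactor expansion or by noting that A is similar to its Jordan form J, which has the same characteristic polynomial as A) gives
  χ_A(x) = x^3 - 3*x^2 + 3*x - 1
which factors as (x - 1)^3. The eigenvalues (with algebraic multiplicities) are λ = 1 with multiplicity 3.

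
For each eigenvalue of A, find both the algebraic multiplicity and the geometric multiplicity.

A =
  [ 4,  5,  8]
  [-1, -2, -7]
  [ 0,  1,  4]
λ = 2: alg = 3, geom = 1

Step 1 — factor the characteristic polynomial to read off the algebraic multiplicities:
  χ_A(x) = (x - 2)^3

Step 2 — compute geometric multiplicities via the rank-nullity identity g(λ) = n − rank(A − λI):
  rank(A − (2)·I) = 2, so dim ker(A − (2)·I) = n − 2 = 1

Summary:
  λ = 2: algebraic multiplicity = 3, geometric multiplicity = 1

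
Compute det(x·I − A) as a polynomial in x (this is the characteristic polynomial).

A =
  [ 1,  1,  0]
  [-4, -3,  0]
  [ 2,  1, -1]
x^3 + 3*x^2 + 3*x + 1

Expanding det(x·I − A) (e.g. by cofactor expansion or by noting that A is similar to its Jordan form J, which has the same characteristic polynomial as A) gives
  χ_A(x) = x^3 + 3*x^2 + 3*x + 1
which factors as (x + 1)^3. The eigenvalues (with algebraic multiplicities) are λ = -1 with multiplicity 3.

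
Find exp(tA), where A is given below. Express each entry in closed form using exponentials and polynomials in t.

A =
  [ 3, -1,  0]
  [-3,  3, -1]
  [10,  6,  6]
e^{tA} =
  [2*t^2*exp(4*t) - t*exp(4*t) + exp(4*t), t^2*exp(4*t) - t*exp(4*t), t^2*exp(4*t)/2]
  [-2*t^2*exp(4*t) - 3*t*exp(4*t), -t^2*exp(4*t) - t*exp(4*t) + exp(4*t), -t^2*exp(4*t)/2 - t*exp(4*t)]
  [-4*t^2*exp(4*t) + 10*t*exp(4*t), -2*t^2*exp(4*t) + 6*t*exp(4*t), -t^2*exp(4*t) + 2*t*exp(4*t) + exp(4*t)]

Strategy: write A = P · J · P⁻¹ where J is a Jordan canonical form, so e^{tA} = P · e^{tJ} · P⁻¹, and e^{tJ} can be computed block-by-block.

A has Jordan form
J =
  [4, 1, 0]
  [0, 4, 1]
  [0, 0, 4]
(up to reordering of blocks).

Per-block formulas:
  For a 3×3 Jordan block J_3(4): exp(t · J_3(4)) = e^(4t)·(I + t·N + (t^2/2)·N^2), where N is the 3×3 nilpotent shift.

After assembling e^{tJ} and conjugating by P, we get:

e^{tA} =
  [2*t^2*exp(4*t) - t*exp(4*t) + exp(4*t), t^2*exp(4*t) - t*exp(4*t), t^2*exp(4*t)/2]
  [-2*t^2*exp(4*t) - 3*t*exp(4*t), -t^2*exp(4*t) - t*exp(4*t) + exp(4*t), -t^2*exp(4*t)/2 - t*exp(4*t)]
  [-4*t^2*exp(4*t) + 10*t*exp(4*t), -2*t^2*exp(4*t) + 6*t*exp(4*t), -t^2*exp(4*t) + 2*t*exp(4*t) + exp(4*t)]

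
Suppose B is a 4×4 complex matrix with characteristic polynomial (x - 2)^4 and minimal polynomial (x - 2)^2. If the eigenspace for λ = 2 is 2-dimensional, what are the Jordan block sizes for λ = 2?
Block sizes for λ = 2: [2, 2]

Step 1 — from the characteristic polynomial, algebraic multiplicity of λ = 2 is 4. From dim ker(B − (2)·I) = 2, there are exactly 2 Jordan blocks for λ = 2.
Step 2 — from the minimal polynomial, the factor (x − 2)^2 tells us the largest block for λ = 2 has size 2.
Step 3 — with total size 4, 2 blocks, and largest block 2, the block sizes (in nonincreasing order) are [2, 2].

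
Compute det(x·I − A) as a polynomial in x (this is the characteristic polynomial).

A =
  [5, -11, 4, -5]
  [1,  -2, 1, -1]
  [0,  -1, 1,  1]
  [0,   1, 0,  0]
x^4 - 4*x^3 + 6*x^2 - 4*x + 1

Expanding det(x·I − A) (e.g. by cofactor expansion or by noting that A is similar to its Jordan form J, which has the same characteristic polynomial as A) gives
  χ_A(x) = x^4 - 4*x^3 + 6*x^2 - 4*x + 1
which factors as (x - 1)^4. The eigenvalues (with algebraic multiplicities) are λ = 1 with multiplicity 4.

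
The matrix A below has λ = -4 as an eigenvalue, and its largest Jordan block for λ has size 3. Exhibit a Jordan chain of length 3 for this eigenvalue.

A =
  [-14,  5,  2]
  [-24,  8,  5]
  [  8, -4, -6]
A Jordan chain for λ = -4 of length 3:
v_1 = (-4, -8, 0)ᵀ
v_2 = (-10, -24, 8)ᵀ
v_3 = (1, 0, 0)ᵀ

Let N = A − (-4)·I. We want v_3 with N^3 v_3 = 0 but N^2 v_3 ≠ 0; then v_{j-1} := N · v_j for j = 3, …, 2.

Pick v_3 = (1, 0, 0)ᵀ.
Then v_2 = N · v_3 = (-10, -24, 8)ᵀ.
Then v_1 = N · v_2 = (-4, -8, 0)ᵀ.

Sanity check: (A − (-4)·I) v_1 = (0, 0, 0)ᵀ = 0. ✓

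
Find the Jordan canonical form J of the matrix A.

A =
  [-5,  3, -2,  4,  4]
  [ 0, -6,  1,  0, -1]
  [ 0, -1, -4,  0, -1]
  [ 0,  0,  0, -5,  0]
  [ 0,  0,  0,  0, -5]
J_3(-5) ⊕ J_1(-5) ⊕ J_1(-5)

The characteristic polynomial is
  det(x·I − A) = x^5 + 25*x^4 + 250*x^3 + 1250*x^2 + 3125*x + 3125 = (x + 5)^5

Eigenvalues and multiplicities (the geometric multiplicity of λ is n − rank(A − λI), which equals the number of Jordan blocks for λ):
  λ = -5: algebraic multiplicity = 5, geometric multiplicity = 3

Determining the block sizes for each eigenvalue:
  λ = -5: with am = 5 and gm = 3, the partition is not yet determined (e.g. several partitions of 5 into 3 parts exist). Let N = A − (-5)·I. Computing rank(N^1) = 2, rank(N^2) = 1, rank(N^3) = 0; the number of blocks of size ≥ j is rank(N^{j−1}) − rank(N^j), giving [3, 1, 1]. So we have 1 block(s) of size 3, 2 block(s) of size 1 → block sizes [3, 1, 1]

Assembling the blocks gives a Jordan form
J =
  [-5,  1,  0,  0,  0]
  [ 0, -5,  1,  0,  0]
  [ 0,  0, -5,  0,  0]
  [ 0,  0,  0, -5,  0]
  [ 0,  0,  0,  0, -5]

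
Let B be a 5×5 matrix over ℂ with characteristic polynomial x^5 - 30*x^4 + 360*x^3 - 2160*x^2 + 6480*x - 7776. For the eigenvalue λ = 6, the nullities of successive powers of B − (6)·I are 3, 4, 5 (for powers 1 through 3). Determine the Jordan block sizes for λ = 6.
Block sizes for λ = 6: [3, 1, 1]

From the dimensions of kernels of powers, the number of Jordan blocks of size at least j is d_j − d_{j−1} where d_j = dim ker(N^j) (with d_0 = 0). Computing the differences gives [3, 1, 1].
The number of blocks of size exactly k is (#blocks of size ≥ k) − (#blocks of size ≥ k + 1), so the partition is: 2 block(s) of size 1, 1 block(s) of size 3.
In nonincreasing order the block sizes are [3, 1, 1].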